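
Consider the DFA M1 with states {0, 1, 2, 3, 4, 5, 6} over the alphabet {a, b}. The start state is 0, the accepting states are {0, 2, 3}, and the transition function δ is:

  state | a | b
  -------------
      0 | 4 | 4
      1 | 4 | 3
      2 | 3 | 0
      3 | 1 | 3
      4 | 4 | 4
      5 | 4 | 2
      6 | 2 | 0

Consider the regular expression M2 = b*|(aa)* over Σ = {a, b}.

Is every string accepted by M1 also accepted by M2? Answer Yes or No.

Yes

Converting the expression M2 to a DFA (subset construction, then merging equivalent states) gives the minimal DFA with states {r0, r1, r2, r3, r4}, start state r0, accepting states {r0, r2, r3} and transitions r0: a→r1, b→r2; r1: a→r3, b→r4; r2: a→r4, b→r2; r3: a→r1, b→r4; r4: a→r4, b→r4.
Exploring the product automaton M1 × M2 from the start pair (0, r0), following both machines on each input symbol, reaches 5 state pairs: (0, r0), (4, r1), (4, r2), (4, r3), (4, r4).
M1 accepts in {0, 2, 3} and M2 accepts in {r0, r2, r3}. The reachable pairs whose M1-component is accepting are (0, r0); in each of them the M2-component is accepting too, so the product for L(M1) \ L(M2) (M1-component accepting, M2-component rejecting) has no reachable accepting pair and the difference is empty.
Hence every string in L(M1) is also in L(M2).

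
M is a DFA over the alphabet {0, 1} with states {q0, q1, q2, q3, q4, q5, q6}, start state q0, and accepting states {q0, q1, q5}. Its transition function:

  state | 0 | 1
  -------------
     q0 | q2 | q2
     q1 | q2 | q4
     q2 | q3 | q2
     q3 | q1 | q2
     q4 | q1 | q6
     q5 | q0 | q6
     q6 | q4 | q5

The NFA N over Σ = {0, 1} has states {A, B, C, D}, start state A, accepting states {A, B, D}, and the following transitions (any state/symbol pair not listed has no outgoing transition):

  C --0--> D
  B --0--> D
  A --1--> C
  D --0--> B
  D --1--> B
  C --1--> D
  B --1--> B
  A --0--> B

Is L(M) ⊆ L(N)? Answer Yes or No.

Yes

Exploring the product automaton M × N from the start pair (q0, A), following both machines on each input symbol, reaches 13 state pairs: (q0, A), (q2, B), (q2, C), (q3, D), (q2, D), (q1, B), (q3, B), (q4, B), (q1, D), (q6, B), (q4, D), (q5, B), (q0, D).
M accepts in {q0, q1, q5} and N accepts in {A, B, D}. The reachable pairs whose M-component is accepting are (q0, A), (q1, B), (q1, D), (q5, B), (q0, D); in each of them the N-component is accepting too, so the product for L(M) \ L(N) (M-component accepting, N-component rejecting) has no reachable accepting pair and the difference is empty.
Hence every string in L(M) is also in L(N).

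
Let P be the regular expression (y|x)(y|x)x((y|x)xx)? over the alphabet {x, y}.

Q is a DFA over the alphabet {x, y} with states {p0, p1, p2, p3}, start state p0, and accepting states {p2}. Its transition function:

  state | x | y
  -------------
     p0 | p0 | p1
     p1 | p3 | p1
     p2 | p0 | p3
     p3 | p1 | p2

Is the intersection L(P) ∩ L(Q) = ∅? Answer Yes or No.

Converting the expression P to a DFA (subset construction, then merging equivalent states) gives the minimal DFA with states {r0, r1, r2, r3, r4, r5, r6, r7}, start state r0, accepting states {r3, r7} and transitions r0: x→r1, y→r1; r1: x→r2, y→r2; r2: x→r3, y→r4; r3: x→r5, y→r5; r4: x→r4, y→r4; r5: x→r6, y→r4; r6: x→r7, y→r4; r7: x→r4, y→r4.
Exploring the product automaton P × Q from the start pair (r0, p0), following both machines on each input symbol, reaches 23 state pairs: (r0, p0), (r1, p0), (r1, p1), (r2, p0), (r2, p1), (r2, p3), (r3, p0), (r4, p1), (r3, p3), (r3, p1), (r4, p2), (r5, p0), (r5, p1), (r4, p3), (r5, p2), (r5, p3), (r4, p0), (r6, p0), (r6, p3), (r6, p1), (r7, p0), (r7, p1), (r7, p3).
P accepts in {r3, r7} and Q accepts in {p2}; no reachable pair has both components accepting, so no string drives both machines to acceptance simultaneously and L(P) ∩ L(Q) = ∅.
So no string is accepted by both, and the intersection is empty.

Yes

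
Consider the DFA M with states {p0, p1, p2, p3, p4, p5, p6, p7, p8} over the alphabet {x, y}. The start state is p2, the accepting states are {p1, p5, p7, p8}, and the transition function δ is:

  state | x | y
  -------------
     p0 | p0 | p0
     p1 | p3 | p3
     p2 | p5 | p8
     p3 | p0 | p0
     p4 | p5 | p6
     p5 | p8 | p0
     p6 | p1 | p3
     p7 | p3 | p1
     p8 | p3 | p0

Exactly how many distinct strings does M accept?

3

The useful subgraph on states {p2, p5, p8} is acyclic, so L(M) is finite; the longest accepting path visits 3 useful states, giving maximum string length 2.
Counting accepting paths from p2 by length: 2 of length 1, 1 of length 2. Total 3.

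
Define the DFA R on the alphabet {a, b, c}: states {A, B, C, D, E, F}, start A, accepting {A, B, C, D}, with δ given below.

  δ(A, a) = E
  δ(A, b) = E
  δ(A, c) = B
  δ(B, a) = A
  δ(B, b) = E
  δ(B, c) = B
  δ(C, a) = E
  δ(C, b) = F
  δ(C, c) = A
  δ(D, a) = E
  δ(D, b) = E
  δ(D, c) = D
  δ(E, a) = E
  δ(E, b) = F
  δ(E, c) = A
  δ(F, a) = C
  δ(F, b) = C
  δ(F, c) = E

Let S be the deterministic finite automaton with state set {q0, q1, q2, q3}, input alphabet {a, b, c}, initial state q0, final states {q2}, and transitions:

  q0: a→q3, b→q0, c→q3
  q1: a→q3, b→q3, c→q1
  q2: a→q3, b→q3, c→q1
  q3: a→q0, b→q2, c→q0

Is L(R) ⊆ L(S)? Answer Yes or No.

No

The empty string ε is in L(R) but not in L(S).
So L(R) ⊄ L(S).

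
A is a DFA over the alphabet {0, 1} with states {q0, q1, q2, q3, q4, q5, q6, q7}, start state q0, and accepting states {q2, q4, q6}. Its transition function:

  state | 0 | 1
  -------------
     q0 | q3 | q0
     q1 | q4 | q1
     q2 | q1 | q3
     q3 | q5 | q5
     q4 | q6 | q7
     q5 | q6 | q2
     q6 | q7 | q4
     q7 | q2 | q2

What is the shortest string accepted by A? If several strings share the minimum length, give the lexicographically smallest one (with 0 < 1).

A breadth-first search from q0 reaches an accepting state first via the path q0 → q3 → q5 → q6 on input 000.
No string of length < 3 is accepted (BFS exhausts all shorter strings without reaching an accepting state), and 000 is the lexicographically least accepting string of length 3.

000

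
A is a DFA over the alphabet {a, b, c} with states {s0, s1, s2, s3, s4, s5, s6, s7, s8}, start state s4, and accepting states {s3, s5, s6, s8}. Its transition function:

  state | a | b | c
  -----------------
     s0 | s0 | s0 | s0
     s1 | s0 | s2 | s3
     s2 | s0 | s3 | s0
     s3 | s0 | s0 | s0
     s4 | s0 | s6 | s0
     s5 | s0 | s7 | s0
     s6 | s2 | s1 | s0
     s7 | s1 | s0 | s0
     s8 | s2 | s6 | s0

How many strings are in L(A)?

The useful subgraph on states {s1, s2, s3, s4, s6} is acyclic, so L(A) is finite; the longest accepting path visits 5 useful states, giving maximum string length 4.
Counting accepting paths from s4 by length: 1 of length 1, 2 of length 3, 1 of length 4. Total 4.

4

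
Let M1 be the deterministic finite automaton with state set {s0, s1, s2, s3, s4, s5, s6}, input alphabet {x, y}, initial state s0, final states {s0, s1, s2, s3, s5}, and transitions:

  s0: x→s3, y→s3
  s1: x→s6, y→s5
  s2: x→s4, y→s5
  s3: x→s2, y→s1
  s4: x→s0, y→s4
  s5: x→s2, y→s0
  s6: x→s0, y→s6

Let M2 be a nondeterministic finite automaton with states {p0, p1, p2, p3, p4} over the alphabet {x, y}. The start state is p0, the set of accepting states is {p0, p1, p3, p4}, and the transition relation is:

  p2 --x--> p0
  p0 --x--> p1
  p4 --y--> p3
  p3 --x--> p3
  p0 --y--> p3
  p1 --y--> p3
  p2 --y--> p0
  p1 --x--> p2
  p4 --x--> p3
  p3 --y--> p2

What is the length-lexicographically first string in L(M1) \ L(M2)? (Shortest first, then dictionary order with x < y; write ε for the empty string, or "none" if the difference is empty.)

xx

The string xx is accepted by M1 but not by M2.
No shorter string lies in the difference, and xx is the lexicographically first length-2 string in L(M1) \ L(M2).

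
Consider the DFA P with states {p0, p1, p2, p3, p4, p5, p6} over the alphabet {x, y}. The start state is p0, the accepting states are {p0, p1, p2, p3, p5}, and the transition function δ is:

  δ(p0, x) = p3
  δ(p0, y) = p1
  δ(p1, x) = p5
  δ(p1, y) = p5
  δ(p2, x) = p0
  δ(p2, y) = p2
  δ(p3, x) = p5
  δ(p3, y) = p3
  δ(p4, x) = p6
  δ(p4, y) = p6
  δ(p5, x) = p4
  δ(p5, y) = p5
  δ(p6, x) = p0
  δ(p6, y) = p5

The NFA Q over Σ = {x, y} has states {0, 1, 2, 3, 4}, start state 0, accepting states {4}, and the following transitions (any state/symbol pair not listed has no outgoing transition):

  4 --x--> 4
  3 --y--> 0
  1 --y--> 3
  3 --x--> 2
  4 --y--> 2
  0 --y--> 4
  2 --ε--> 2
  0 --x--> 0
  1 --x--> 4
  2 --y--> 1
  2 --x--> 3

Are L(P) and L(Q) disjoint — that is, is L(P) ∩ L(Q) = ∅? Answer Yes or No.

No

The string y is accepted by both P and Q.
Hence L(P) ∩ L(Q) ≠ ∅.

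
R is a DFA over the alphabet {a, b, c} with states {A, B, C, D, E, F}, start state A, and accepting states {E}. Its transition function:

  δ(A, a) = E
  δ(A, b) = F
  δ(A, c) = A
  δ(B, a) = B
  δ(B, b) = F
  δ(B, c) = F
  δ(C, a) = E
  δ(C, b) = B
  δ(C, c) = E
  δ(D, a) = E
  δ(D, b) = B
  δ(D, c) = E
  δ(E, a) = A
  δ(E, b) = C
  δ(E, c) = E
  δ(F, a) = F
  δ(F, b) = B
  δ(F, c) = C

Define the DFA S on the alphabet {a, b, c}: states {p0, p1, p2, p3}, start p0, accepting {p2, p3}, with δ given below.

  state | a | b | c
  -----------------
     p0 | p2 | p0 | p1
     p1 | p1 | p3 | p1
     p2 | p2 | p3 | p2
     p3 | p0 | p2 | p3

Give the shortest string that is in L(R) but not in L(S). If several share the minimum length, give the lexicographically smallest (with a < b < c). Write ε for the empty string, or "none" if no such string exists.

ca

The string ca is accepted by R but not by S.
No shorter string lies in the difference, and ca is the lexicographically first length-2 string in L(R) \ L(S).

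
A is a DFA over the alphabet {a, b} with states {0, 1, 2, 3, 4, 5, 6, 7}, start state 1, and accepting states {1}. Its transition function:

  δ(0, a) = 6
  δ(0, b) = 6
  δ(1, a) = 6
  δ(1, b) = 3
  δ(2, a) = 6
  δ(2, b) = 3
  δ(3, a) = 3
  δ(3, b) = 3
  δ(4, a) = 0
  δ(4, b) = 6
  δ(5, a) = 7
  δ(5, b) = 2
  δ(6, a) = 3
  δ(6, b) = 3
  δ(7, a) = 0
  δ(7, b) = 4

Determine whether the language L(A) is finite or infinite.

finite

The useful states (reachable from 1 and able to reach an accepting state) are {1}.
Restricted to these states the transition graph has no cycle, so every accepting path has bounded length and L is finite.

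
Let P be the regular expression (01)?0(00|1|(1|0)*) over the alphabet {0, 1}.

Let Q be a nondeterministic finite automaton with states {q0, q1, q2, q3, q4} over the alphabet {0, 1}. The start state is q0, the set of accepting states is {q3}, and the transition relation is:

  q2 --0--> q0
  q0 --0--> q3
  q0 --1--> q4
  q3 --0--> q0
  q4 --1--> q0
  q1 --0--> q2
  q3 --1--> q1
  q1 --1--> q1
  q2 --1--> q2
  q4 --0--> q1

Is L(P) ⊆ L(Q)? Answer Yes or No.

No

The string 00 is in L(P) but not in L(Q).
So L(P) ⊄ L(Q).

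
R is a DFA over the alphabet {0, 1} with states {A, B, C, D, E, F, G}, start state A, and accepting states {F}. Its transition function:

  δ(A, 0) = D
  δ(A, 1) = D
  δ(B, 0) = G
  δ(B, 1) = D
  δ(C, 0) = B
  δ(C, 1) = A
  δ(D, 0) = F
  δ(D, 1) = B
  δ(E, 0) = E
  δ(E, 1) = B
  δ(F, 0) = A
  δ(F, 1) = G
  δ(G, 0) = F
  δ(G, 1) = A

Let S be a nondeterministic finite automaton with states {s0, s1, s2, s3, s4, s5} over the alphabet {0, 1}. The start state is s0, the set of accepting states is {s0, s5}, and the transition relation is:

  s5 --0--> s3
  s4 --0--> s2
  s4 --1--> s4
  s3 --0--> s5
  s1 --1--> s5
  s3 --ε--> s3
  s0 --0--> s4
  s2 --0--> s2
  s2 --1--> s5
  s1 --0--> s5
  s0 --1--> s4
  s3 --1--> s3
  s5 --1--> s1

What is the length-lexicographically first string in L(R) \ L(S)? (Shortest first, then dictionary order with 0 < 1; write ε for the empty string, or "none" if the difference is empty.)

00

The string 00 is accepted by R but not by S.
No shorter string lies in the difference, and 00 is the lexicographically first length-2 string in L(R) \ L(S).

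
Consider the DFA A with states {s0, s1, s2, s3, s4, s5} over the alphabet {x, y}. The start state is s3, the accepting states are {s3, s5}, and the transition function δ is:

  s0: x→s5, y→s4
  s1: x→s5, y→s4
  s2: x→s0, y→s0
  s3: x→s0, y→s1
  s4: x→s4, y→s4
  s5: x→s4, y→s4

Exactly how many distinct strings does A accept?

The useful subgraph on states {s0, s1, s3, s5} is acyclic, so L(A) is finite; the longest accepting path visits 3 useful states, giving maximum string length 2.
Counting accepting paths from s3 by length: 1 of length 0, 2 of length 2. Total 3.

3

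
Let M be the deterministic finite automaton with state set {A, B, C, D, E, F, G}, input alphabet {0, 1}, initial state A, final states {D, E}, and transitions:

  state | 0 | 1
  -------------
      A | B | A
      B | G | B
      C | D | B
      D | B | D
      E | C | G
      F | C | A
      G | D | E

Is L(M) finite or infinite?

State A is reachable from the start and can reach an accepting state, and it lies on the cycle A → A.
Traversing that cycle any number of times yields accepted strings of unbounded length, so the language is infinite.

infinite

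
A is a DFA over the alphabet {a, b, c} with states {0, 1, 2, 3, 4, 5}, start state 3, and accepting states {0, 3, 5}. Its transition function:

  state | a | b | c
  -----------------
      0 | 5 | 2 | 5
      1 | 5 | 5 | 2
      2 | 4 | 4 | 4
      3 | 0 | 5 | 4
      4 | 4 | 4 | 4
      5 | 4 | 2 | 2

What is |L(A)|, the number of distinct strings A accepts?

The useful subgraph on states {0, 3, 5} is acyclic, so L(A) is finite; the longest accepting path visits 3 useful states, giving maximum string length 2.
Counting accepting paths from 3 by length: 1 of length 0, 2 of length 1, 2 of length 2. Total 5.

5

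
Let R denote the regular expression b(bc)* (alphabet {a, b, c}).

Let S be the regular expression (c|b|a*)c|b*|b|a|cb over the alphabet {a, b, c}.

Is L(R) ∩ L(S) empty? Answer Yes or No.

The string b is accepted by both R and S.
Hence L(R) ∩ L(S) ≠ ∅.

No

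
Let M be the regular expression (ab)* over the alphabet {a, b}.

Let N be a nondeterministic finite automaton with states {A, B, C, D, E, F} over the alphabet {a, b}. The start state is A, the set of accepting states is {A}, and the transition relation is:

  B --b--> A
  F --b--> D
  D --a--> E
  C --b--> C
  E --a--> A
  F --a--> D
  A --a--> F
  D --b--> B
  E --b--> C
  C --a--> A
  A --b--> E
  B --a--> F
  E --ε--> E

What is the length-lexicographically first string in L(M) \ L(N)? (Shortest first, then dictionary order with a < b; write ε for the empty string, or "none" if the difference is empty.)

The string ab is accepted by M but not by N.
No shorter string lies in the difference, and ab is the lexicographically first length-2 string in L(M) \ L(N).

ab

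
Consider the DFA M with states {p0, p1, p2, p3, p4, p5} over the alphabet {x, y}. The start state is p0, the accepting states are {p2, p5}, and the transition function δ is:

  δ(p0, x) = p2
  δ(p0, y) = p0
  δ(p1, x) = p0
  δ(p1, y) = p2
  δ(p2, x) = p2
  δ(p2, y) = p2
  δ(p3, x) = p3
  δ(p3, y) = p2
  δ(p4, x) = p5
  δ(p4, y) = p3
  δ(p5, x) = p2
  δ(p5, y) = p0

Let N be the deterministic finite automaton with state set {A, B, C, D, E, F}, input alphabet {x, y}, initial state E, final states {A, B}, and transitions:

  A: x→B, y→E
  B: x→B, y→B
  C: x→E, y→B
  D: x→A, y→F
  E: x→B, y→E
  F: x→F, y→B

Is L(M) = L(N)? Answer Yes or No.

Exploring the product automaton M × N from the start pair (p0, E), following both machines on each input symbol, reaches 2 state pairs: (p0, E), (p2, B).
M accepts in {p2, p5} and N accepts in {A, B}. In every reachable pair the two components are either both accepting — (p2, B) — or both non-accepting, so no string is accepted by exactly one of the machines: L(M) \ L(N) and L(N) \ L(M) are both empty.
Hence every string is accepted by M iff it is accepted by N, and the two languages coincide.

Yes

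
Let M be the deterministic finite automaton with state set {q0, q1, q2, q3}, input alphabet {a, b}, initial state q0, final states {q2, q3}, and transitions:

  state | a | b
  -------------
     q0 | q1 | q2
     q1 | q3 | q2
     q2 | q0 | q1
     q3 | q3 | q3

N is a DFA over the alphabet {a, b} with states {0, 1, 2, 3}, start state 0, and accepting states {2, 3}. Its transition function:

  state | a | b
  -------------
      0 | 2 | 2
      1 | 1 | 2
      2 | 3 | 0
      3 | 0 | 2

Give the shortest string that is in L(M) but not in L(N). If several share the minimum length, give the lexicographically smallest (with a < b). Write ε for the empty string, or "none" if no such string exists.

The string ab is accepted by M but not by N.
No shorter string lies in the difference, and ab is the lexicographically first length-2 string in L(M) \ L(N).

ab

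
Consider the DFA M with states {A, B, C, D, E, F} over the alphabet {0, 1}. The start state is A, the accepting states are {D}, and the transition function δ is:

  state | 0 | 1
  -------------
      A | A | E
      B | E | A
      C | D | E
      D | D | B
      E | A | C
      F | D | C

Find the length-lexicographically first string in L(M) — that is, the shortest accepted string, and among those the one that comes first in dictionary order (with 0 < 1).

A breadth-first search from A reaches an accepting state first via the path A → E → C → D on input 110.
No string of length < 3 is accepted (BFS exhausts all shorter strings without reaching an accepting state), and 110 is the lexicographically least accepting string of length 3.

110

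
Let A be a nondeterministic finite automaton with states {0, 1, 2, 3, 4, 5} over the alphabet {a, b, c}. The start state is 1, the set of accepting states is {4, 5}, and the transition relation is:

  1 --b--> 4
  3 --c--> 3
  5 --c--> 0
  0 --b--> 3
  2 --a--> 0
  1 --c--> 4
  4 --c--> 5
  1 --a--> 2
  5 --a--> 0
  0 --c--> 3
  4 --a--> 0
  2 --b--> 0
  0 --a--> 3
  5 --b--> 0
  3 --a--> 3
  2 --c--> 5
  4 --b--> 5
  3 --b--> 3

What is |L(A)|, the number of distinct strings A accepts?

The useful subgraph on states {1, 2, 4, 5} is acyclic, so L(A) is finite; the longest accepting path visits 3 useful states, giving maximum string length 2.
Counting accepting paths from 1 by length: 2 of length 1, 5 of length 2. Total 7.

7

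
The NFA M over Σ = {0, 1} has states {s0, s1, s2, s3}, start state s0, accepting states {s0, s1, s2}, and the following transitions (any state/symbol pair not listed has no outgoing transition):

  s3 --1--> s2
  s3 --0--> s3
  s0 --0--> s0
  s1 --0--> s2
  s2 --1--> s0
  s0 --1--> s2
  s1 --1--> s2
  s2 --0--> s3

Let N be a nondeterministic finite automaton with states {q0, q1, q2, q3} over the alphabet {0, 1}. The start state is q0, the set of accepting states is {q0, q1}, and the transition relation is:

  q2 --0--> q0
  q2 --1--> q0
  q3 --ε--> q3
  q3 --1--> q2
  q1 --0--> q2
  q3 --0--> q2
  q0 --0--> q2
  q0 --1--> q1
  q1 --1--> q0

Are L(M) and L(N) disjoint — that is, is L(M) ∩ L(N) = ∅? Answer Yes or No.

No

The empty string ε is accepted by both M and N.
Hence L(M) ∩ L(N) ≠ ∅.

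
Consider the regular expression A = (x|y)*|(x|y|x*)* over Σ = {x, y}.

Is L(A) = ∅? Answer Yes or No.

No

The empty string ε matches the expression, so it belongs to L(A).
Since L(A) contains at least one string, it is not empty.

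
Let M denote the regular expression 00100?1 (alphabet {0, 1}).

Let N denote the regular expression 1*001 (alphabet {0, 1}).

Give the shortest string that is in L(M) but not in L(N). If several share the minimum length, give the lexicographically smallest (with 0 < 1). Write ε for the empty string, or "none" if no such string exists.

00101

The string 00101 is accepted by M but not by N.
No shorter string lies in the difference, and 00101 is the lexicographically first length-5 string in L(M) \ L(N).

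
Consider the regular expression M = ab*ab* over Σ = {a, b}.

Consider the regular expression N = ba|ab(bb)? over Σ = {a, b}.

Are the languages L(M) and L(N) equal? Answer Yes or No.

No

The string aa is accepted by M but rejected by N.
So L(M) ≠ L(N).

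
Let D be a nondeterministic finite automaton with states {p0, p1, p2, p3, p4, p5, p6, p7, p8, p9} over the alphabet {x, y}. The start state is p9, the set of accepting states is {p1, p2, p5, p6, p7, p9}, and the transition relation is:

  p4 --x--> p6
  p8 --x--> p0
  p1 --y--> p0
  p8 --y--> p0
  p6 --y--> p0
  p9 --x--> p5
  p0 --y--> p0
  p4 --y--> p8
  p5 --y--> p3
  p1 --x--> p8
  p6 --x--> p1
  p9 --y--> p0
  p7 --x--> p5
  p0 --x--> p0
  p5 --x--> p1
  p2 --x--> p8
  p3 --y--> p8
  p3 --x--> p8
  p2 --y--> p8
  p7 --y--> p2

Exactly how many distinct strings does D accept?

The useful subgraph on states {p1, p5, p9} is acyclic, so L(D) is finite; the longest accepting path visits 3 useful states, giving maximum string length 2.
Counting accepting paths from p9 by length: 1 of length 0, 1 of length 1, 1 of length 2. Total 3.

3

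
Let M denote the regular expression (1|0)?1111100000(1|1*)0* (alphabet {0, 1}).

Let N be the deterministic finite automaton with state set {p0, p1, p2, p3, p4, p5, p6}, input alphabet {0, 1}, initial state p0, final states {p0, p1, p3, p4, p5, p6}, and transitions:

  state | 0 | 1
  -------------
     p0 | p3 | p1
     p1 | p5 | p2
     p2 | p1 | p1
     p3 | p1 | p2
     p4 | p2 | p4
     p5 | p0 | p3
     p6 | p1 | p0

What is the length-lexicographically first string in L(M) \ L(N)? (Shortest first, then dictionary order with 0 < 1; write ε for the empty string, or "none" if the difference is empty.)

The string 011111000001 is accepted by M but not by N.
No shorter string lies in the difference, and 011111000001 is the lexicographically first length-12 string in L(M) \ L(N).

011111000001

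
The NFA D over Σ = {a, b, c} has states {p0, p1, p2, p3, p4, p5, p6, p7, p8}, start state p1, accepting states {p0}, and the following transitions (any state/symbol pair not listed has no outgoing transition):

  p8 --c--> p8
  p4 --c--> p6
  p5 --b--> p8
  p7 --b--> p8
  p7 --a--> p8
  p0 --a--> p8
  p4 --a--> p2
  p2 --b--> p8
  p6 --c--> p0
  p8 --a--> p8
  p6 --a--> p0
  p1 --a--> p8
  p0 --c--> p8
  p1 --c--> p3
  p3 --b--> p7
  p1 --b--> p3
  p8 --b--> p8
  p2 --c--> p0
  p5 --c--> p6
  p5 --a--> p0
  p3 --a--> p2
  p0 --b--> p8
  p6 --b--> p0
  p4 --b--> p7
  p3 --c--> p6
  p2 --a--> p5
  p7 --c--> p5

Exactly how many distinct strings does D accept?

24

The useful subgraph on states {p0, p1, p2, p3, p5, p6, p7} is acyclic, so L(D) is finite; the longest accepting path visits 6 useful states, giving maximum string length 5.
Counting accepting paths from p1 by length: 8 of length 3, 4 of length 4, 12 of length 5. Total 24.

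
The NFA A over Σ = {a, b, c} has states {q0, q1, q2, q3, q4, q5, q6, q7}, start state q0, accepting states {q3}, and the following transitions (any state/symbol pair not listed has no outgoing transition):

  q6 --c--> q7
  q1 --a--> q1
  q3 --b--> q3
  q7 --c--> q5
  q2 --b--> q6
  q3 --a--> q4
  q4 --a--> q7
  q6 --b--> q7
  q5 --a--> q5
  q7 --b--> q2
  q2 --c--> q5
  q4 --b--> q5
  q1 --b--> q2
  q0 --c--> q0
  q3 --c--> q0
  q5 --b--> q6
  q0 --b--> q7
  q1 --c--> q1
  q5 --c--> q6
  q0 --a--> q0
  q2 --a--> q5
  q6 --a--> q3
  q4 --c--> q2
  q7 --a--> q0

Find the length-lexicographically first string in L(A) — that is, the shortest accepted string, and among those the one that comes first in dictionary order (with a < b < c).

bbba

A breadth-first search from q0 reaches an accepting state first via the path q0 → q7 → q2 → q6 → q3 on input bbba.
No string of length < 4 is accepted (BFS exhausts all shorter strings without reaching an accepting state), and bbba is the lexicographically least accepting string of length 4.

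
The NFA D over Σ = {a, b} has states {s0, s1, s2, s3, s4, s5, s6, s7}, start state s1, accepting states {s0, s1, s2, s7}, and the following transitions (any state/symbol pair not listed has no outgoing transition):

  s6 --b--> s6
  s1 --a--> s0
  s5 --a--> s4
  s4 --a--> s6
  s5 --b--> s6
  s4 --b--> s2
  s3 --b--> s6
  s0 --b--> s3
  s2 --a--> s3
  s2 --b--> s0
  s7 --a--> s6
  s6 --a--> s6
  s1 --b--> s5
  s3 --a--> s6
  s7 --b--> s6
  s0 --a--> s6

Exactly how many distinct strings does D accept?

4

The useful subgraph on states {s0, s1, s2, s4, s5} is acyclic, so L(D) is finite; the longest accepting path visits 5 useful states, giving maximum string length 4.
Counting accepting paths from s1 by length: 1 of length 0, 1 of length 1, 1 of length 3, 1 of length 4. Total 4.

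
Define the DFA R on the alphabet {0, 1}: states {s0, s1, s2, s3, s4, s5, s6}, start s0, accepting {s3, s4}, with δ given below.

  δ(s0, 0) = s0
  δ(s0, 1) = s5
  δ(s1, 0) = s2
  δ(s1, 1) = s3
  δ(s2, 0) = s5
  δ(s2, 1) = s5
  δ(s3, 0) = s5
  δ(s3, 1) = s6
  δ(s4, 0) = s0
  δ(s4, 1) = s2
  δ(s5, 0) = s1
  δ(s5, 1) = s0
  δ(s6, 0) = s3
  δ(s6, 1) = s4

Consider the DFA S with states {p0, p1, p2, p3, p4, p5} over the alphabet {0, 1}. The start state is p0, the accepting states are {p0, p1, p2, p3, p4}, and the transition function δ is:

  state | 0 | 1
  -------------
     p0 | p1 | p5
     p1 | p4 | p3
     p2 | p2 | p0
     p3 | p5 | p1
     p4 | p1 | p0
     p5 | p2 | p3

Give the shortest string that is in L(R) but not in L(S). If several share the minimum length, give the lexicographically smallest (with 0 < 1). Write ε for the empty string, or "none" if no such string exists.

The string 1011011 is accepted by R but not by S.
No shorter string lies in the difference, and 1011011 is the lexicographically first length-7 string in L(R) \ L(S).

1011011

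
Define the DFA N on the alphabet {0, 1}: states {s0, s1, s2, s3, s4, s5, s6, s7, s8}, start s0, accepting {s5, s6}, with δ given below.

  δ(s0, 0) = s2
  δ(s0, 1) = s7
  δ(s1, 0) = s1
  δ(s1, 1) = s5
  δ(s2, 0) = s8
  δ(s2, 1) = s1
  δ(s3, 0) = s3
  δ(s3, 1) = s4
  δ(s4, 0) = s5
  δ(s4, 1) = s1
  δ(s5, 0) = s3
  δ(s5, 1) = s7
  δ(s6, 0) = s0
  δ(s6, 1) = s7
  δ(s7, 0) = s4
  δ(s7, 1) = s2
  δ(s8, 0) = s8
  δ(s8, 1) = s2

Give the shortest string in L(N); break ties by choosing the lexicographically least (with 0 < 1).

A breadth-first search from s0 reaches an accepting state first via the path s0 → s2 → s1 → s5 on input 011.
No string of length < 3 is accepted (BFS exhausts all shorter strings without reaching an accepting state), and 011 is the lexicographically least accepting string of length 3.

011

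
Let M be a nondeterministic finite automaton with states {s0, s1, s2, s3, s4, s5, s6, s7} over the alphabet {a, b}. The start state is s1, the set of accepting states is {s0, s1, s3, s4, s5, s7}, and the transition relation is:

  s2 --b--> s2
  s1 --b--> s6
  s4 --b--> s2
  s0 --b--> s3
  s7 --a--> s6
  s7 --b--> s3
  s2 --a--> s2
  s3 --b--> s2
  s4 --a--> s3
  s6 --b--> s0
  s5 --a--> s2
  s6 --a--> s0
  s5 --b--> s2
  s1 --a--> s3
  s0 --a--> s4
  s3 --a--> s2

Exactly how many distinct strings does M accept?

10

The useful subgraph on states {s0, s1, s3, s4, s6} is acyclic, so L(M) is finite; the longest accepting path visits 5 useful states, giving maximum string length 4.
Counting accepting paths from s1 by length: 1 of length 0, 1 of length 1, 2 of length 2, 4 of length 3, 2 of length 4. Total 10.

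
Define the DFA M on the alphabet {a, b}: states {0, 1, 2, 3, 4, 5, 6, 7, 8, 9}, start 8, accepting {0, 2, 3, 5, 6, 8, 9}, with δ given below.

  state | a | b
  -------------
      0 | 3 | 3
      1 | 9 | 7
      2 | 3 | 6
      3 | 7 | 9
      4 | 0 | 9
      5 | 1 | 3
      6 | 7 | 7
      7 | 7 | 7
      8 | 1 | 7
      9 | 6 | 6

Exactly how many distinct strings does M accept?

4

The useful subgraph on states {1, 6, 8, 9} is acyclic, so L(M) is finite; the longest accepting path visits 4 useful states, giving maximum string length 3.
Counting accepting paths from 8 by length: 1 of length 0, 1 of length 2, 2 of length 3. Total 4.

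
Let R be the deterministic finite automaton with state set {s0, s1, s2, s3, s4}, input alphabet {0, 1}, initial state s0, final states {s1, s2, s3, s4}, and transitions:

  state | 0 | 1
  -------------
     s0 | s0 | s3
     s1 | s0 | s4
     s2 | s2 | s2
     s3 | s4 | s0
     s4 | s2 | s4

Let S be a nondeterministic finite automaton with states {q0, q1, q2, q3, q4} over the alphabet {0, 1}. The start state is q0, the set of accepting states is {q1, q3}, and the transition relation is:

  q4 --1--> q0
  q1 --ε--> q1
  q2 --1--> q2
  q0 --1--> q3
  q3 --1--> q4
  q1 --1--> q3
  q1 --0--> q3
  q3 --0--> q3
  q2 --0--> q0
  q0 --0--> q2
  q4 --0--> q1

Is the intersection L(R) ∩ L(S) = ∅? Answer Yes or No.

No

The string 1 is accepted by both R and S.
Hence L(R) ∩ L(S) ≠ ∅.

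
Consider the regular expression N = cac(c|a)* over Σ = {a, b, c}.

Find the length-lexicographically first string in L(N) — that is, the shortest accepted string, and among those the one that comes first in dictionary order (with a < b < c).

cac

By inspection of the expression, no string of length less than 3 matches, and cac is the lexicographically first match of length 3.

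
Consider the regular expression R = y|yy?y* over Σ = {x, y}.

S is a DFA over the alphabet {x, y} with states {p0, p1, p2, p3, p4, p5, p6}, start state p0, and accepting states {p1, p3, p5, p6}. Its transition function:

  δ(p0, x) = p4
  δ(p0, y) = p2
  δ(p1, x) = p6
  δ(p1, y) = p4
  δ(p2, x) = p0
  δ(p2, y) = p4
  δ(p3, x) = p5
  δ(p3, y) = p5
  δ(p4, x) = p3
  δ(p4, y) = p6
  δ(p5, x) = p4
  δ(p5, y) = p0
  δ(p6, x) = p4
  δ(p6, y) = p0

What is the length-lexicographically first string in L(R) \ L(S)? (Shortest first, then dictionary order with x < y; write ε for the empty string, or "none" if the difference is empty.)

The string y is accepted by R but not by S.
No shorter string lies in the difference, and y is the lexicographically first length-1 string in L(R) \ L(S).

y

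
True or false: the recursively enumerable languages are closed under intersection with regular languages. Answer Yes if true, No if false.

Yes

First check the input against a DFA for the regular language; if it passes, run the recogniser for L and accept when it does.
So the recursively enumerable languages are closed under intersection with a regular language.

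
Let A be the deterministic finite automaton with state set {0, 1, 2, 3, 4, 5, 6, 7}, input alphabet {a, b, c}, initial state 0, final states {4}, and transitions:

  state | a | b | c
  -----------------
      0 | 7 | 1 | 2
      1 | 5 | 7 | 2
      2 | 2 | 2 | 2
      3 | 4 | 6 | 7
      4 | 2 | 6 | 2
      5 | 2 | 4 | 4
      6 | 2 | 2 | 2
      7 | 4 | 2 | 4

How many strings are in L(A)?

6

The useful subgraph on states {0, 1, 4, 5, 7} is acyclic, so L(A) is finite; the longest accepting path visits 4 useful states, giving maximum string length 3.
Counting accepting paths from 0 by length: 2 of length 2, 4 of length 3. Total 6.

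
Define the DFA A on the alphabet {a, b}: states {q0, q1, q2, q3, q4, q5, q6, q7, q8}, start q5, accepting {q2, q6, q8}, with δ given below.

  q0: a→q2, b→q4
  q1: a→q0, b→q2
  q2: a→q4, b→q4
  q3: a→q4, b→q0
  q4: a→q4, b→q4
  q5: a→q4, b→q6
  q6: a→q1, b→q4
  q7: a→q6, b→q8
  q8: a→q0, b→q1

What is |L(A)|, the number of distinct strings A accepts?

The useful subgraph on states {q0, q1, q2, q5, q6} is acyclic, so L(A) is finite; the longest accepting path visits 5 useful states, giving maximum string length 4.
Counting accepting paths from q5 by length: 1 of length 1, 1 of length 3, 1 of length 4. Total 3.

3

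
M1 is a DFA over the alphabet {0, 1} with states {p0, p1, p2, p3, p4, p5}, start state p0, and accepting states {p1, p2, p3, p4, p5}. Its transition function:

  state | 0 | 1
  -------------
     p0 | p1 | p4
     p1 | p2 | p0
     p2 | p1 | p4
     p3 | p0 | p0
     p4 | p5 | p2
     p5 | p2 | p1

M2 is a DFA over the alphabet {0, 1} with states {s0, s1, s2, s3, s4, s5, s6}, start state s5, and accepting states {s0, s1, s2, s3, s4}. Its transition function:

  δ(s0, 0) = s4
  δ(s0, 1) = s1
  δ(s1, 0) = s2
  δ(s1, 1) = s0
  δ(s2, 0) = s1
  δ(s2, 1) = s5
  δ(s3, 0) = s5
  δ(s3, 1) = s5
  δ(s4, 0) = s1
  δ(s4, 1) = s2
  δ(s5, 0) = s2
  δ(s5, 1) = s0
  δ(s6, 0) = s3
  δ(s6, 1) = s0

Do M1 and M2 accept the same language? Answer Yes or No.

Exploring the product automaton M1 × M2 from the start pair (p0, s5), following both machines on each input symbol, reaches 5 state pairs: (p0, s5), (p1, s2), (p4, s0), (p2, s1), (p5, s4).
M1 accepts in {p1, p2, p3, p4, p5} and M2 accepts in {s0, s1, s2, s3, s4}. In every reachable pair the two components are either both accepting — (p1, s2), (p4, s0), (p2, s1), (p5, s4) — or both non-accepting, so no string is accepted by exactly one of the machines: L(M1) \ L(M2) and L(M2) \ L(M1) are both empty.
Hence every string is accepted by M1 iff it is accepted by M2, and the two languages coincide.

Yes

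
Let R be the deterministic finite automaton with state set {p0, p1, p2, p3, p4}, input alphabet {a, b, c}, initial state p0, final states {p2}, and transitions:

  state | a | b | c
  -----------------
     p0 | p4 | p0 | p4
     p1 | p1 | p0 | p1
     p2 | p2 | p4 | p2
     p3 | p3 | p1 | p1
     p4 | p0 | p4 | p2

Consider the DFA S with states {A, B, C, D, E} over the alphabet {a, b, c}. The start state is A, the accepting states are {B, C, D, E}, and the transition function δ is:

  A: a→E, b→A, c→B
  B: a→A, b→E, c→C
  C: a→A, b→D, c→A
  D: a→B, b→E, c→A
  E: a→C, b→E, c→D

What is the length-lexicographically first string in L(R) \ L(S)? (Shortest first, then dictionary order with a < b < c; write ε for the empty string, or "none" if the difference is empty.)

acc

The string acc is accepted by R but not by S.
No shorter string lies in the difference, and acc is the lexicographically first length-3 string in L(R) \ L(S).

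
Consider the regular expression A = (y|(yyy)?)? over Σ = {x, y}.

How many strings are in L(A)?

3

The expression has no Kleene star, so L(A) is finite. Expanding the alternatives gives {ε, y, yyy}.
That is 1 of length 0, 1 of length 1, 1 of length 3: 3 strings in all.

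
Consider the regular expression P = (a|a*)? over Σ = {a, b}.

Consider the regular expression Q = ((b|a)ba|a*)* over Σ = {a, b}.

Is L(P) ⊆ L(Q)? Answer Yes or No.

Yes

Converting the expression P to a DFA (subset construction, then merging equivalent states) gives the minimal DFA with states {p0, p1}, start state p0, accepting states {p0} and transitions p0: a→p0, b→p1; p1: a→p1, b→p1.
Converting the expression Q to a DFA (subset construction, then merging equivalent states) gives the minimal DFA with states {q0, q1, q2, q3, q4, q5}, start state q0, accepting states {q0, q1} and transitions q0: a→q1, b→q2; q1: a→q1, b→q3; q2: a→q4, b→q5; q3: a→q0, b→q5; q4: a→q4, b→q4; q5: a→q0, b→q4.
Exploring the product automaton P × Q from the start pair (p0, q0), following both machines on each input symbol, reaches 8 state pairs: (p0, q0), (p0, q1), (p1, q2), (p1, q3), (p1, q4), (p1, q5), (p1, q0), (p1, q1).
P accepts in {p0} and Q accepts in {q0, q1}. The reachable pairs whose P-component is accepting are (p0, q0), (p0, q1); in each of them the Q-component is accepting too, so the product for L(P) \ L(Q) (P-component accepting, Q-component rejecting) has no reachable accepting pair and the difference is empty.
Hence every string in L(P) is also in L(Q).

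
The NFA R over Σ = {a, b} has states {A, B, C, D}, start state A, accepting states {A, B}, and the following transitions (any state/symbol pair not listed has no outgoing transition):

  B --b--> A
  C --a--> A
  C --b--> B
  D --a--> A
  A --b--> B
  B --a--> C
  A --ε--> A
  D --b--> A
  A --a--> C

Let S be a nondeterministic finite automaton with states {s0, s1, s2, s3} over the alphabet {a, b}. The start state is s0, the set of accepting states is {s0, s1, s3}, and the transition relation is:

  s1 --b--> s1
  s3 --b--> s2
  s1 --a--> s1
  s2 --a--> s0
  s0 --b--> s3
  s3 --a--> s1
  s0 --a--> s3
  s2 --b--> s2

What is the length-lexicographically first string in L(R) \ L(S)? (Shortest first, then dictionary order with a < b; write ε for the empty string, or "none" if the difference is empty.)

ab

The string ab is accepted by R but not by S.
No shorter string lies in the difference, and ab is the lexicographically first length-2 string in L(R) \ L(S).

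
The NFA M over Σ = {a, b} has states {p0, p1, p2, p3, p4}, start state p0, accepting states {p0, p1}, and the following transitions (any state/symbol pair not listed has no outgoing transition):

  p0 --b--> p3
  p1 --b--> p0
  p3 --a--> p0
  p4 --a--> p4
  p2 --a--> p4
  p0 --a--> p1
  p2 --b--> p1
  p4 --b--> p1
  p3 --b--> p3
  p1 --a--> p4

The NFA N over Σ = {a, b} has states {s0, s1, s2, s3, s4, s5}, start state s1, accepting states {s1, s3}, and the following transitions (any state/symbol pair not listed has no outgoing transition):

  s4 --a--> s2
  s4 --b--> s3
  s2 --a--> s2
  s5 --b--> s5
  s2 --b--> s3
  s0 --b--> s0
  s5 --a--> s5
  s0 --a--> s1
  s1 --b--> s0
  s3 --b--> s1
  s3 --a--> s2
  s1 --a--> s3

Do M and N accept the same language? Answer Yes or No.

Yes

Exploring the product automaton M × N from the start pair (p0, s1), following both machines on each input symbol, reaches 4 state pairs: (p0, s1), (p1, s3), (p3, s0), (p4, s2).
M accepts in {p0, p1} and N accepts in {s1, s3}. In every reachable pair the two components are either both accepting — (p0, s1), (p1, s3) — or both non-accepting, so no string is accepted by exactly one of the machines: L(M) \ L(N) and L(N) \ L(M) are both empty.
Hence every string is accepted by M iff it is accepted by N, and the two languages coincide.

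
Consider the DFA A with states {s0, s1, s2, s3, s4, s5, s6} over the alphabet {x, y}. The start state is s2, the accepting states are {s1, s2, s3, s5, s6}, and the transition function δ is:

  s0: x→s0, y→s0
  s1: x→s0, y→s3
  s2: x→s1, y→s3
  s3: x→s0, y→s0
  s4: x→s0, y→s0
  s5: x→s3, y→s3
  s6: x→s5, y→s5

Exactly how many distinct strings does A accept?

4

The useful subgraph on states {s1, s2, s3} is acyclic, so L(A) is finite; the longest accepting path visits 3 useful states, giving maximum string length 2.
Counting accepting paths from s2 by length: 1 of length 0, 2 of length 1, 1 of length 2. Total 4.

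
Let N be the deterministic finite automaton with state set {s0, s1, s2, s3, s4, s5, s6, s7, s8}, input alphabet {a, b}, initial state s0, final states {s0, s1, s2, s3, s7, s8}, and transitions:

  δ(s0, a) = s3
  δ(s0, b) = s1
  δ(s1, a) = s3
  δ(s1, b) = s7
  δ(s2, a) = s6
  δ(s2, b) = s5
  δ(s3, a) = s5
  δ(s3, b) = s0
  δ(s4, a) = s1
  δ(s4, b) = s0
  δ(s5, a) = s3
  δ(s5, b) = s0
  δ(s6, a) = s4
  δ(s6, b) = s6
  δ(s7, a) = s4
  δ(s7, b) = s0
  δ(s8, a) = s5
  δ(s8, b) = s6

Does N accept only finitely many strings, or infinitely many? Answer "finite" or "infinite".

infinite

State s0 is reachable from the start and can reach an accepting state, and it lies on the cycle s0 → s1 → s3 → s0.
Traversing that cycle any number of times yields accepted strings of unbounded length, so the language is infinite.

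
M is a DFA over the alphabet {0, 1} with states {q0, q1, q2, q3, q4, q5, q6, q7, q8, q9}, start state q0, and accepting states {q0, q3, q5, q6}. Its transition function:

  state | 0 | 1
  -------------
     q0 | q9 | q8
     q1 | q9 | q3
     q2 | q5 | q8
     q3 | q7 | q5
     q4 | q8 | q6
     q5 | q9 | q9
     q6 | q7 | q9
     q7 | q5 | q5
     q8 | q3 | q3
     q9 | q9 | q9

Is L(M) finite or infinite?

The useful states (reachable from q0 and able to reach an accepting state) are {q0, q3, q5, q7, q8}.
Restricted to these states the transition graph has no cycle, so every accepting path has bounded length and L is finite.

finite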